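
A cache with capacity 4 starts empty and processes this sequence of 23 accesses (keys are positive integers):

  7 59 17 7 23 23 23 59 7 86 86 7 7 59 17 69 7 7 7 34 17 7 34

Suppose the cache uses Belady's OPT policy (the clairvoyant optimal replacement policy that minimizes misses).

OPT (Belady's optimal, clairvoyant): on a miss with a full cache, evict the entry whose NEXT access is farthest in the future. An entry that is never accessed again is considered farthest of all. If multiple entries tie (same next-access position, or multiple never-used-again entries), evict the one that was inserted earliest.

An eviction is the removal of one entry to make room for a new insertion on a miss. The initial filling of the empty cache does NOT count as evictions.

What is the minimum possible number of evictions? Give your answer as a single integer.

Answer: 3

Derivation:
OPT (Belady) simulation (capacity=4):
  1. access 7: MISS. Cache: [7]
  2. access 59: MISS. Cache: [7 59]
  3. access 17: MISS. Cache: [7 59 17]
  4. access 7: HIT. Next use of 7: step 9. Cache: [7 59 17]
  5. access 23: MISS. Cache: [7 59 17 23]
  6. access 23: HIT. Next use of 23: step 7. Cache: [7 59 17 23]
  7. access 23: HIT. Next use of 23: never. Cache: [7 59 17 23]
  8. access 59: HIT. Next use of 59: step 14. Cache: [7 59 17 23]
  9. access 7: HIT. Next use of 7: step 12. Cache: [7 59 17 23]
  10. access 86: MISS, evict 23 (next use: never). Cache: [7 59 17 86]
  11. access 86: HIT. Next use of 86: never. Cache: [7 59 17 86]
  12. access 7: HIT. Next use of 7: step 13. Cache: [7 59 17 86]
  13. access 7: HIT. Next use of 7: step 17. Cache: [7 59 17 86]
  14. access 59: HIT. Next use of 59: never. Cache: [7 59 17 86]
  15. access 17: HIT. Next use of 17: step 21. Cache: [7 59 17 86]
  16. access 69: MISS, evict 59 (next use: never). Cache: [7 17 86 69]
  17. access 7: HIT. Next use of 7: step 18. Cache: [7 17 86 69]
  18. access 7: HIT. Next use of 7: step 19. Cache: [7 17 86 69]
  19. access 7: HIT. Next use of 7: step 22. Cache: [7 17 86 69]
  20. access 34: MISS, evict 86 (next use: never). Cache: [7 17 69 34]
  21. access 17: HIT. Next use of 17: never. Cache: [7 17 69 34]
  22. access 7: HIT. Next use of 7: never. Cache: [7 17 69 34]
  23. access 34: HIT. Next use of 34: never. Cache: [7 17 69 34]
Total: 16 hits, 7 misses, 3 evictions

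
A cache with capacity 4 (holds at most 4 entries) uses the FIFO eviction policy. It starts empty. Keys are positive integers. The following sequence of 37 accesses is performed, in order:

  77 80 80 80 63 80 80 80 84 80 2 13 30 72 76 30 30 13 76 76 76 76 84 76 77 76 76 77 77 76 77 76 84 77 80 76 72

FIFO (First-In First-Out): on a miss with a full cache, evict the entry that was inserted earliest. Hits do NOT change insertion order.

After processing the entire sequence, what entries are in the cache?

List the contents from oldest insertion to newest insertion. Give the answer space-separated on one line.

Answer: 84 77 80 72

Derivation:
FIFO simulation (capacity=4):
  1. access 77: MISS. Cache (old->new): [77]
  2. access 80: MISS. Cache (old->new): [77 80]
  3. access 80: HIT. Cache (old->new): [77 80]
  4. access 80: HIT. Cache (old->new): [77 80]
  5. access 63: MISS. Cache (old->new): [77 80 63]
  6. access 80: HIT. Cache (old->new): [77 80 63]
  7. access 80: HIT. Cache (old->new): [77 80 63]
  8. access 80: HIT. Cache (old->new): [77 80 63]
  9. access 84: MISS. Cache (old->new): [77 80 63 84]
  10. access 80: HIT. Cache (old->new): [77 80 63 84]
  11. access 2: MISS, evict 77. Cache (old->new): [80 63 84 2]
  12. access 13: MISS, evict 80. Cache (old->new): [63 84 2 13]
  13. access 30: MISS, evict 63. Cache (old->new): [84 2 13 30]
  14. access 72: MISS, evict 84. Cache (old->new): [2 13 30 72]
  15. access 76: MISS, evict 2. Cache (old->new): [13 30 72 76]
  16. access 30: HIT. Cache (old->new): [13 30 72 76]
  17. access 30: HIT. Cache (old->new): [13 30 72 76]
  18. access 13: HIT. Cache (old->new): [13 30 72 76]
  19. access 76: HIT. Cache (old->new): [13 30 72 76]
  20. access 76: HIT. Cache (old->new): [13 30 72 76]
  21. access 76: HIT. Cache (old->new): [13 30 72 76]
  22. access 76: HIT. Cache (old->new): [13 30 72 76]
  23. access 84: MISS, evict 13. Cache (old->new): [30 72 76 84]
  24. access 76: HIT. Cache (old->new): [30 72 76 84]
  25. access 77: MISS, evict 30. Cache (old->new): [72 76 84 77]
  26. access 76: HIT. Cache (old->new): [72 76 84 77]
  27. access 76: HIT. Cache (old->new): [72 76 84 77]
  28. access 77: HIT. Cache (old->new): [72 76 84 77]
  29. access 77: HIT. Cache (old->new): [72 76 84 77]
  30. access 76: HIT. Cache (old->new): [72 76 84 77]
  31. access 77: HIT. Cache (old->new): [72 76 84 77]
  32. access 76: HIT. Cache (old->new): [72 76 84 77]
  33. access 84: HIT. Cache (old->new): [72 76 84 77]
  34. access 77: HIT. Cache (old->new): [72 76 84 77]
  35. access 80: MISS, evict 72. Cache (old->new): [76 84 77 80]
  36. access 76: HIT. Cache (old->new): [76 84 77 80]
  37. access 72: MISS, evict 76. Cache (old->new): [84 77 80 72]
Total: 24 hits, 13 misses, 9 evictions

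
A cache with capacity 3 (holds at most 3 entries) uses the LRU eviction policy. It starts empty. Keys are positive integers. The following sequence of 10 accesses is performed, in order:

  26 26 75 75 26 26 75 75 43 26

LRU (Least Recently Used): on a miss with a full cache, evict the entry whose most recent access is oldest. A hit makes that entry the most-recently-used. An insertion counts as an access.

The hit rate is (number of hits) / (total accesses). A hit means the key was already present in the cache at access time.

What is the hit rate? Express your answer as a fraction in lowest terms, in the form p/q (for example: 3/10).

LRU simulation (capacity=3):
  1. access 26: MISS. Cache (LRU->MRU): [26]
  2. access 26: HIT. Cache (LRU->MRU): [26]
  3. access 75: MISS. Cache (LRU->MRU): [26 75]
  4. access 75: HIT. Cache (LRU->MRU): [26 75]
  5. access 26: HIT. Cache (LRU->MRU): [75 26]
  6. access 26: HIT. Cache (LRU->MRU): [75 26]
  7. access 75: HIT. Cache (LRU->MRU): [26 75]
  8. access 75: HIT. Cache (LRU->MRU): [26 75]
  9. access 43: MISS. Cache (LRU->MRU): [26 75 43]
  10. access 26: HIT. Cache (LRU->MRU): [75 43 26]
Total: 7 hits, 3 misses, 0 evictions

Hit rate = 7/10

Answer: 7/10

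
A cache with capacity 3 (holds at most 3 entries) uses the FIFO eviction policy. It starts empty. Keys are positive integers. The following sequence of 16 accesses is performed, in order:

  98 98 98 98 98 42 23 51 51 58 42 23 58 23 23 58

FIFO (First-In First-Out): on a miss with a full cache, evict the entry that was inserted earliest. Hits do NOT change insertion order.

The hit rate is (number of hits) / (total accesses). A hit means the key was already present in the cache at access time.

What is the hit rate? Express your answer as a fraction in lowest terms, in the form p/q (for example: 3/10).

FIFO simulation (capacity=3):
  1. access 98: MISS. Cache (old->new): [98]
  2. access 98: HIT. Cache (old->new): [98]
  3. access 98: HIT. Cache (old->new): [98]
  4. access 98: HIT. Cache (old->new): [98]
  5. access 98: HIT. Cache (old->new): [98]
  6. access 42: MISS. Cache (old->new): [98 42]
  7. access 23: MISS. Cache (old->new): [98 42 23]
  8. access 51: MISS, evict 98. Cache (old->new): [42 23 51]
  9. access 51: HIT. Cache (old->new): [42 23 51]
  10. access 58: MISS, evict 42. Cache (old->new): [23 51 58]
  11. access 42: MISS, evict 23. Cache (old->new): [51 58 42]
  12. access 23: MISS, evict 51. Cache (old->new): [58 42 23]
  13. access 58: HIT. Cache (old->new): [58 42 23]
  14. access 23: HIT. Cache (old->new): [58 42 23]
  15. access 23: HIT. Cache (old->new): [58 42 23]
  16. access 58: HIT. Cache (old->new): [58 42 23]
Total: 9 hits, 7 misses, 4 evictions

Hit rate = 9/16

Answer: 9/16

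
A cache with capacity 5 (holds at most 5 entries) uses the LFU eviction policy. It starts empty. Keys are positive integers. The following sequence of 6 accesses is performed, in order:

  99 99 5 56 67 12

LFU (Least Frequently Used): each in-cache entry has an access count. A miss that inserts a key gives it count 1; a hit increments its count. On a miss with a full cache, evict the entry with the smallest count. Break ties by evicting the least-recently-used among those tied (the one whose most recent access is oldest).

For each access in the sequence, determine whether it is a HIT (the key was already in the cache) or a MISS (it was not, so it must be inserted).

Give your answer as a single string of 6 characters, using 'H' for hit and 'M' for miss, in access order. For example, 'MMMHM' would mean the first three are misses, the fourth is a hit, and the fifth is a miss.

LFU simulation (capacity=5):
  1. access 99: MISS. Cache: [99(c=1)]
  2. access 99: HIT, count now 2. Cache: [99(c=2)]
  3. access 5: MISS. Cache: [5(c=1) 99(c=2)]
  4. access 56: MISS. Cache: [5(c=1) 56(c=1) 99(c=2)]
  5. access 67: MISS. Cache: [5(c=1) 56(c=1) 67(c=1) 99(c=2)]
  6. access 12: MISS. Cache: [5(c=1) 56(c=1) 67(c=1) 12(c=1) 99(c=2)]
Total: 1 hits, 5 misses, 0 evictions

Answer: MHMMMM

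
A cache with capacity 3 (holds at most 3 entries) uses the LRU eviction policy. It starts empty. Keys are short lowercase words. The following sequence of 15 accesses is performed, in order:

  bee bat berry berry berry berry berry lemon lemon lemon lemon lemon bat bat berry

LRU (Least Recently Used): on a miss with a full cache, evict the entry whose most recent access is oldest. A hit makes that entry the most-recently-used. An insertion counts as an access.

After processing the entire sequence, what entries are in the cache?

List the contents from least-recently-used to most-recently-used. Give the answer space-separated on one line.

Answer: lemon bat berry

Derivation:
LRU simulation (capacity=3):
  1. access bee: MISS. Cache (LRU->MRU): [bee]
  2. access bat: MISS. Cache (LRU->MRU): [bee bat]
  3. access berry: MISS. Cache (LRU->MRU): [bee bat berry]
  4. access berry: HIT. Cache (LRU->MRU): [bee bat berry]
  5. access berry: HIT. Cache (LRU->MRU): [bee bat berry]
  6. access berry: HIT. Cache (LRU->MRU): [bee bat berry]
  7. access berry: HIT. Cache (LRU->MRU): [bee bat berry]
  8. access lemon: MISS, evict bee. Cache (LRU->MRU): [bat berry lemon]
  9. access lemon: HIT. Cache (LRU->MRU): [bat berry lemon]
  10. access lemon: HIT. Cache (LRU->MRU): [bat berry lemon]
  11. access lemon: HIT. Cache (LRU->MRU): [bat berry lemon]
  12. access lemon: HIT. Cache (LRU->MRU): [bat berry lemon]
  13. access bat: HIT. Cache (LRU->MRU): [berry lemon bat]
  14. access bat: HIT. Cache (LRU->MRU): [berry lemon bat]
  15. access berry: HIT. Cache (LRU->MRU): [lemon bat berry]
Total: 11 hits, 4 misses, 1 evictions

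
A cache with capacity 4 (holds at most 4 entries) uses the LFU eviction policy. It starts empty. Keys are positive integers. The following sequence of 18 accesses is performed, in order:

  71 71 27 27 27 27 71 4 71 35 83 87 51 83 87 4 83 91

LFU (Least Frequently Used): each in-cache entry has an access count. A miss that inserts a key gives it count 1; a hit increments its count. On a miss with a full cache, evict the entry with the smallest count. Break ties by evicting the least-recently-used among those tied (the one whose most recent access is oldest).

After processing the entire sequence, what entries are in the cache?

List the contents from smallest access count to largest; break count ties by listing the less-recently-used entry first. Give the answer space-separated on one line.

Answer: 83 91 27 71

Derivation:
LFU simulation (capacity=4):
  1. access 71: MISS. Cache: [71(c=1)]
  2. access 71: HIT, count now 2. Cache: [71(c=2)]
  3. access 27: MISS. Cache: [27(c=1) 71(c=2)]
  4. access 27: HIT, count now 2. Cache: [71(c=2) 27(c=2)]
  5. access 27: HIT, count now 3. Cache: [71(c=2) 27(c=3)]
  6. access 27: HIT, count now 4. Cache: [71(c=2) 27(c=4)]
  7. access 71: HIT, count now 3. Cache: [71(c=3) 27(c=4)]
  8. access 4: MISS. Cache: [4(c=1) 71(c=3) 27(c=4)]
  9. access 71: HIT, count now 4. Cache: [4(c=1) 27(c=4) 71(c=4)]
  10. access 35: MISS. Cache: [4(c=1) 35(c=1) 27(c=4) 71(c=4)]
  11. access 83: MISS, evict 4(c=1). Cache: [35(c=1) 83(c=1) 27(c=4) 71(c=4)]
  12. access 87: MISS, evict 35(c=1). Cache: [83(c=1) 87(c=1) 27(c=4) 71(c=4)]
  13. access 51: MISS, evict 83(c=1). Cache: [87(c=1) 51(c=1) 27(c=4) 71(c=4)]
  14. access 83: MISS, evict 87(c=1). Cache: [51(c=1) 83(c=1) 27(c=4) 71(c=4)]
  15. access 87: MISS, evict 51(c=1). Cache: [83(c=1) 87(c=1) 27(c=4) 71(c=4)]
  16. access 4: MISS, evict 83(c=1). Cache: [87(c=1) 4(c=1) 27(c=4) 71(c=4)]
  17. access 83: MISS, evict 87(c=1). Cache: [4(c=1) 83(c=1) 27(c=4) 71(c=4)]
  18. access 91: MISS, evict 4(c=1). Cache: [83(c=1) 91(c=1) 27(c=4) 71(c=4)]
Total: 6 hits, 12 misses, 8 evictions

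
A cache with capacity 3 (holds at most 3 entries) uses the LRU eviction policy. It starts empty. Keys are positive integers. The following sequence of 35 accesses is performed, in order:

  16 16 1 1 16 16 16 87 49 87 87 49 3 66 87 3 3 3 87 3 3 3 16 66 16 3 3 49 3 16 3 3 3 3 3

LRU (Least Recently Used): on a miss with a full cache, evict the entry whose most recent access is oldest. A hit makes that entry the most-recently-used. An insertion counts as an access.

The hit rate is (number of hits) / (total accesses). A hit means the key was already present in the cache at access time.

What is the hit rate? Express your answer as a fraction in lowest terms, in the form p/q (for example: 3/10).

Answer: 5/7

Derivation:
LRU simulation (capacity=3):
  1. access 16: MISS. Cache (LRU->MRU): [16]
  2. access 16: HIT. Cache (LRU->MRU): [16]
  3. access 1: MISS. Cache (LRU->MRU): [16 1]
  4. access 1: HIT. Cache (LRU->MRU): [16 1]
  5. access 16: HIT. Cache (LRU->MRU): [1 16]
  6. access 16: HIT. Cache (LRU->MRU): [1 16]
  7. access 16: HIT. Cache (LRU->MRU): [1 16]
  8. access 87: MISS. Cache (LRU->MRU): [1 16 87]
  9. access 49: MISS, evict 1. Cache (LRU->MRU): [16 87 49]
  10. access 87: HIT. Cache (LRU->MRU): [16 49 87]
  11. access 87: HIT. Cache (LRU->MRU): [16 49 87]
  12. access 49: HIT. Cache (LRU->MRU): [16 87 49]
  13. access 3: MISS, evict 16. Cache (LRU->MRU): [87 49 3]
  14. access 66: MISS, evict 87. Cache (LRU->MRU): [49 3 66]
  15. access 87: MISS, evict 49. Cache (LRU->MRU): [3 66 87]
  16. access 3: HIT. Cache (LRU->MRU): [66 87 3]
  17. access 3: HIT. Cache (LRU->MRU): [66 87 3]
  18. access 3: HIT. Cache (LRU->MRU): [66 87 3]
  19. access 87: HIT. Cache (LRU->MRU): [66 3 87]
  20. access 3: HIT. Cache (LRU->MRU): [66 87 3]
  21. access 3: HIT. Cache (LRU->MRU): [66 87 3]
  22. access 3: HIT. Cache (LRU->MRU): [66 87 3]
  23. access 16: MISS, evict 66. Cache (LRU->MRU): [87 3 16]
  24. access 66: MISS, evict 87. Cache (LRU->MRU): [3 16 66]
  25. access 16: HIT. Cache (LRU->MRU): [3 66 16]
  26. access 3: HIT. Cache (LRU->MRU): [66 16 3]
  27. access 3: HIT. Cache (LRU->MRU): [66 16 3]
  28. access 49: MISS, evict 66. Cache (LRU->MRU): [16 3 49]
  29. access 3: HIT. Cache (LRU->MRU): [16 49 3]
  30. access 16: HIT. Cache (LRU->MRU): [49 3 16]
  31. access 3: HIT. Cache (LRU->MRU): [49 16 3]
  32. access 3: HIT. Cache (LRU->MRU): [49 16 3]
  33. access 3: HIT. Cache (LRU->MRU): [49 16 3]
  34. access 3: HIT. Cache (LRU->MRU): [49 16 3]
  35. access 3: HIT. Cache (LRU->MRU): [49 16 3]
Total: 25 hits, 10 misses, 7 evictions

Hit rate = 25/35 = 5/7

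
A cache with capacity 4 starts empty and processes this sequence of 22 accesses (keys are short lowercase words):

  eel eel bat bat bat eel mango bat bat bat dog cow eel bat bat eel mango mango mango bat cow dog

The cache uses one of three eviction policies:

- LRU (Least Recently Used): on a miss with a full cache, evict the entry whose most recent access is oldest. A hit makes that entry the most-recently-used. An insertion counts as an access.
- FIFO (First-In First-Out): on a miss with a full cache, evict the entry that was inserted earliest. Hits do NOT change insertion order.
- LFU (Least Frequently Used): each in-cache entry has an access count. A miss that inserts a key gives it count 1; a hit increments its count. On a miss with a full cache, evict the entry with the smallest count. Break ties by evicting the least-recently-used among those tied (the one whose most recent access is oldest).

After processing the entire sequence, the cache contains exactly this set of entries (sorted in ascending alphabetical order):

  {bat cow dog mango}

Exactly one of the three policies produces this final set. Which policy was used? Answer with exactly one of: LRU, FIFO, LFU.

Answer: LRU

Derivation:
Simulating under each policy and comparing final sets:
  LRU: final set = {bat cow dog mango} -> MATCHES target
  FIFO: final set = {bat dog eel mango} -> differs
  LFU: final set = {bat dog eel mango} -> differs
Only LRU produces the target set.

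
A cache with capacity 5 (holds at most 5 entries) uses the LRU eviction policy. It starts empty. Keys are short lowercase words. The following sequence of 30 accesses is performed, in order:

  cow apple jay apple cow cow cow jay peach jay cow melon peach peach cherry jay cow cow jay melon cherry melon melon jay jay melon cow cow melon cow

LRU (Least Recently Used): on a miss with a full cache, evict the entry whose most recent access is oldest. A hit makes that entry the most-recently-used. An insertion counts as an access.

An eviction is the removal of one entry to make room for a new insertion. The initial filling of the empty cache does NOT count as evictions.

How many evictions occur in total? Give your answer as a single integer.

Answer: 1

Derivation:
LRU simulation (capacity=5):
  1. access cow: MISS. Cache (LRU->MRU): [cow]
  2. access apple: MISS. Cache (LRU->MRU): [cow apple]
  3. access jay: MISS. Cache (LRU->MRU): [cow apple jay]
  4. access apple: HIT. Cache (LRU->MRU): [cow jay apple]
  5. access cow: HIT. Cache (LRU->MRU): [jay apple cow]
  6. access cow: HIT. Cache (LRU->MRU): [jay apple cow]
  7. access cow: HIT. Cache (LRU->MRU): [jay apple cow]
  8. access jay: HIT. Cache (LRU->MRU): [apple cow jay]
  9. access peach: MISS. Cache (LRU->MRU): [apple cow jay peach]
  10. access jay: HIT. Cache (LRU->MRU): [apple cow peach jay]
  11. access cow: HIT. Cache (LRU->MRU): [apple peach jay cow]
  12. access melon: MISS. Cache (LRU->MRU): [apple peach jay cow melon]
  13. access peach: HIT. Cache (LRU->MRU): [apple jay cow melon peach]
  14. access peach: HIT. Cache (LRU->MRU): [apple jay cow melon peach]
  15. access cherry: MISS, evict apple. Cache (LRU->MRU): [jay cow melon peach cherry]
  16. access jay: HIT. Cache (LRU->MRU): [cow melon peach cherry jay]
  17. access cow: HIT. Cache (LRU->MRU): [melon peach cherry jay cow]
  18. access cow: HIT. Cache (LRU->MRU): [melon peach cherry jay cow]
  19. access jay: HIT. Cache (LRU->MRU): [melon peach cherry cow jay]
  20. access melon: HIT. Cache (LRU->MRU): [peach cherry cow jay melon]
  21. access cherry: HIT. Cache (LRU->MRU): [peach cow jay melon cherry]
  22. access melon: HIT. Cache (LRU->MRU): [peach cow jay cherry melon]
  23. access melon: HIT. Cache (LRU->MRU): [peach cow jay cherry melon]
  24. access jay: HIT. Cache (LRU->MRU): [peach cow cherry melon jay]
  25. access jay: HIT. Cache (LRU->MRU): [peach cow cherry melon jay]
  26. access melon: HIT. Cache (LRU->MRU): [peach cow cherry jay melon]
  27. access cow: HIT. Cache (LRU->MRU): [peach cherry jay melon cow]
  28. access cow: HIT. Cache (LRU->MRU): [peach cherry jay melon cow]
  29. access melon: HIT. Cache (LRU->MRU): [peach cherry jay cow melon]
  30. access cow: HIT. Cache (LRU->MRU): [peach cherry jay melon cow]
Total: 24 hits, 6 misses, 1 evictions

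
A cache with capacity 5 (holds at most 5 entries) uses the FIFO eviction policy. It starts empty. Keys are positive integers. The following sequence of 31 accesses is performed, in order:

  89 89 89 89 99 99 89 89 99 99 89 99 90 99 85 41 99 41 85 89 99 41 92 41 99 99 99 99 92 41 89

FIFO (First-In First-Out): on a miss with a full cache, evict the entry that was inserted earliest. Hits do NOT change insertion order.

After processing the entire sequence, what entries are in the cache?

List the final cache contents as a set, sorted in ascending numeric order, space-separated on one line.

FIFO simulation (capacity=5):
  1. access 89: MISS. Cache (old->new): [89]
  2. access 89: HIT. Cache (old->new): [89]
  3. access 89: HIT. Cache (old->new): [89]
  4. access 89: HIT. Cache (old->new): [89]
  5. access 99: MISS. Cache (old->new): [89 99]
  6. access 99: HIT. Cache (old->new): [89 99]
  7. access 89: HIT. Cache (old->new): [89 99]
  8. access 89: HIT. Cache (old->new): [89 99]
  9. access 99: HIT. Cache (old->new): [89 99]
  10. access 99: HIT. Cache (old->new): [89 99]
  11. access 89: HIT. Cache (old->new): [89 99]
  12. access 99: HIT. Cache (old->new): [89 99]
  13. access 90: MISS. Cache (old->new): [89 99 90]
  14. access 99: HIT. Cache (old->new): [89 99 90]
  15. access 85: MISS. Cache (old->new): [89 99 90 85]
  16. access 41: MISS. Cache (old->new): [89 99 90 85 41]
  17. access 99: HIT. Cache (old->new): [89 99 90 85 41]
  18. access 41: HIT. Cache (old->new): [89 99 90 85 41]
  19. access 85: HIT. Cache (old->new): [89 99 90 85 41]
  20. access 89: HIT. Cache (old->new): [89 99 90 85 41]
  21. access 99: HIT. Cache (old->new): [89 99 90 85 41]
  22. access 41: HIT. Cache (old->new): [89 99 90 85 41]
  23. access 92: MISS, evict 89. Cache (old->new): [99 90 85 41 92]
  24. access 41: HIT. Cache (old->new): [99 90 85 41 92]
  25. access 99: HIT. Cache (old->new): [99 90 85 41 92]
  26. access 99: HIT. Cache (old->new): [99 90 85 41 92]
  27. access 99: HIT. Cache (old->new): [99 90 85 41 92]
  28. access 99: HIT. Cache (old->new): [99 90 85 41 92]
  29. access 92: HIT. Cache (old->new): [99 90 85 41 92]
  30. access 41: HIT. Cache (old->new): [99 90 85 41 92]
  31. access 89: MISS, evict 99. Cache (old->new): [90 85 41 92 89]
Total: 24 hits, 7 misses, 2 evictions

Answer: 41 85 89 90 92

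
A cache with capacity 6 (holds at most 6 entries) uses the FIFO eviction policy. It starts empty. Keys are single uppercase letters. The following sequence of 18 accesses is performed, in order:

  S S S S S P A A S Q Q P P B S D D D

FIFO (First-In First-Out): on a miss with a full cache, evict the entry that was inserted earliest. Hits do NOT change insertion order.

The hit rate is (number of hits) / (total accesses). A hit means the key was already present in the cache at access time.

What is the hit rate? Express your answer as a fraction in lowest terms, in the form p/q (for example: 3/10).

FIFO simulation (capacity=6):
  1. access S: MISS. Cache (old->new): [S]
  2. access S: HIT. Cache (old->new): [S]
  3. access S: HIT. Cache (old->new): [S]
  4. access S: HIT. Cache (old->new): [S]
  5. access S: HIT. Cache (old->new): [S]
  6. access P: MISS. Cache (old->new): [S P]
  7. access A: MISS. Cache (old->new): [S P A]
  8. access A: HIT. Cache (old->new): [S P A]
  9. access S: HIT. Cache (old->new): [S P A]
  10. access Q: MISS. Cache (old->new): [S P A Q]
  11. access Q: HIT. Cache (old->new): [S P A Q]
  12. access P: HIT. Cache (old->new): [S P A Q]
  13. access P: HIT. Cache (old->new): [S P A Q]
  14. access B: MISS. Cache (old->new): [S P A Q B]
  15. access S: HIT. Cache (old->new): [S P A Q B]
  16. access D: MISS. Cache (old->new): [S P A Q B D]
  17. access D: HIT. Cache (old->new): [S P A Q B D]
  18. access D: HIT. Cache (old->new): [S P A Q B D]
Total: 12 hits, 6 misses, 0 evictions

Hit rate = 12/18 = 2/3

Answer: 2/3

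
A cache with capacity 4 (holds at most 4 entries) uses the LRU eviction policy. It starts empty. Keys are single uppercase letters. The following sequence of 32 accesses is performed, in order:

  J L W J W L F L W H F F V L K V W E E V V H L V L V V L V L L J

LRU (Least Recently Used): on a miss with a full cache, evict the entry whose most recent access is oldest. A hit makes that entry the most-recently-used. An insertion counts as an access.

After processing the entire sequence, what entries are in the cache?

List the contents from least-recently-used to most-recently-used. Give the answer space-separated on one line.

Answer: H V L J

Derivation:
LRU simulation (capacity=4):
  1. access J: MISS. Cache (LRU->MRU): [J]
  2. access L: MISS. Cache (LRU->MRU): [J L]
  3. access W: MISS. Cache (LRU->MRU): [J L W]
  4. access J: HIT. Cache (LRU->MRU): [L W J]
  5. access W: HIT. Cache (LRU->MRU): [L J W]
  6. access L: HIT. Cache (LRU->MRU): [J W L]
  7. access F: MISS. Cache (LRU->MRU): [J W L F]
  8. access L: HIT. Cache (LRU->MRU): [J W F L]
  9. access W: HIT. Cache (LRU->MRU): [J F L W]
  10. access H: MISS, evict J. Cache (LRU->MRU): [F L W H]
  11. access F: HIT. Cache (LRU->MRU): [L W H F]
  12. access F: HIT. Cache (LRU->MRU): [L W H F]
  13. access V: MISS, evict L. Cache (LRU->MRU): [W H F V]
  14. access L: MISS, evict W. Cache (LRU->MRU): [H F V L]
  15. access K: MISS, evict H. Cache (LRU->MRU): [F V L K]
  16. access V: HIT. Cache (LRU->MRU): [F L K V]
  17. access W: MISS, evict F. Cache (LRU->MRU): [L K V W]
  18. access E: MISS, evict L. Cache (LRU->MRU): [K V W E]
  19. access E: HIT. Cache (LRU->MRU): [K V W E]
  20. access V: HIT. Cache (LRU->MRU): [K W E V]
  21. access V: HIT. Cache (LRU->MRU): [K W E V]
  22. access H: MISS, evict K. Cache (LRU->MRU): [W E V H]
  23. access L: MISS, evict W. Cache (LRU->MRU): [E V H L]
  24. access V: HIT. Cache (LRU->MRU): [E H L V]
  25. access L: HIT. Cache (LRU->MRU): [E H V L]
  26. access V: HIT. Cache (LRU->MRU): [E H L V]
  27. access V: HIT. Cache (LRU->MRU): [E H L V]
  28. access L: HIT. Cache (LRU->MRU): [E H V L]
  29. access V: HIT. Cache (LRU->MRU): [E H L V]
  30. access L: HIT. Cache (LRU->MRU): [E H V L]
  31. access L: HIT. Cache (LRU->MRU): [E H V L]
  32. access J: MISS, evict E. Cache (LRU->MRU): [H V L J]
Total: 19 hits, 13 misses, 9 evictions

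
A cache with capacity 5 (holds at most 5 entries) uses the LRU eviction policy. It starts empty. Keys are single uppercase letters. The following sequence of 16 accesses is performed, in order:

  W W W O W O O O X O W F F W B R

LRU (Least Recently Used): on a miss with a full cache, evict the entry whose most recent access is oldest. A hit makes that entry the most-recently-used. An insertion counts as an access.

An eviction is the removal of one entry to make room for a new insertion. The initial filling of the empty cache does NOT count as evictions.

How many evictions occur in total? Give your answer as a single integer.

LRU simulation (capacity=5):
  1. access W: MISS. Cache (LRU->MRU): [W]
  2. access W: HIT. Cache (LRU->MRU): [W]
  3. access W: HIT. Cache (LRU->MRU): [W]
  4. access O: MISS. Cache (LRU->MRU): [W O]
  5. access W: HIT. Cache (LRU->MRU): [O W]
  6. access O: HIT. Cache (LRU->MRU): [W O]
  7. access O: HIT. Cache (LRU->MRU): [W O]
  8. access O: HIT. Cache (LRU->MRU): [W O]
  9. access X: MISS. Cache (LRU->MRU): [W O X]
  10. access O: HIT. Cache (LRU->MRU): [W X O]
  11. access W: HIT. Cache (LRU->MRU): [X O W]
  12. access F: MISS. Cache (LRU->MRU): [X O W F]
  13. access F: HIT. Cache (LRU->MRU): [X O W F]
  14. access W: HIT. Cache (LRU->MRU): [X O F W]
  15. access B: MISS. Cache (LRU->MRU): [X O F W B]
  16. access R: MISS, evict X. Cache (LRU->MRU): [O F W B R]
Total: 10 hits, 6 misses, 1 evictions

Answer: 1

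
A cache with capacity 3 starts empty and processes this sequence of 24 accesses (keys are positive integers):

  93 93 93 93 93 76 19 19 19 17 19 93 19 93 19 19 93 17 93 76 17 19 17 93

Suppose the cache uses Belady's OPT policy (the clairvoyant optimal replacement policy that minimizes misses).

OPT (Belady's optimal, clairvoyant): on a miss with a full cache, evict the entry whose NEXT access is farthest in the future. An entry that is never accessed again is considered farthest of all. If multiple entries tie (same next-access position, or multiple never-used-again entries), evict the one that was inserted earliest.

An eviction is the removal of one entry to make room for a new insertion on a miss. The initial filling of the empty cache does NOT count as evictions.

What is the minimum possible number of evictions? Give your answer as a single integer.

Answer: 3

Derivation:
OPT (Belady) simulation (capacity=3):
  1. access 93: MISS. Cache: [93]
  2. access 93: HIT. Next use of 93: step 3. Cache: [93]
  3. access 93: HIT. Next use of 93: step 4. Cache: [93]
  4. access 93: HIT. Next use of 93: step 5. Cache: [93]
  5. access 93: HIT. Next use of 93: step 12. Cache: [93]
  6. access 76: MISS. Cache: [93 76]
  7. access 19: MISS. Cache: [93 76 19]
  8. access 19: HIT. Next use of 19: step 9. Cache: [93 76 19]
  9. access 19: HIT. Next use of 19: step 11. Cache: [93 76 19]
  10. access 17: MISS, evict 76 (next use: step 20). Cache: [93 19 17]
  11. access 19: HIT. Next use of 19: step 13. Cache: [93 19 17]
  12. access 93: HIT. Next use of 93: step 14. Cache: [93 19 17]
  13. access 19: HIT. Next use of 19: step 15. Cache: [93 19 17]
  14. access 93: HIT. Next use of 93: step 17. Cache: [93 19 17]
  15. access 19: HIT. Next use of 19: step 16. Cache: [93 19 17]
  16. access 19: HIT. Next use of 19: step 22. Cache: [93 19 17]
  17. access 93: HIT. Next use of 93: step 19. Cache: [93 19 17]
  18. access 17: HIT. Next use of 17: step 21. Cache: [93 19 17]
  19. access 93: HIT. Next use of 93: step 24. Cache: [93 19 17]
  20. access 76: MISS, evict 93 (next use: step 24). Cache: [19 17 76]
  21. access 17: HIT. Next use of 17: step 23. Cache: [19 17 76]
  22. access 19: HIT. Next use of 19: never. Cache: [19 17 76]
  23. access 17: HIT. Next use of 17: never. Cache: [19 17 76]
  24. access 93: MISS, evict 19 (next use: never). Cache: [17 76 93]
Total: 18 hits, 6 misses, 3 evictions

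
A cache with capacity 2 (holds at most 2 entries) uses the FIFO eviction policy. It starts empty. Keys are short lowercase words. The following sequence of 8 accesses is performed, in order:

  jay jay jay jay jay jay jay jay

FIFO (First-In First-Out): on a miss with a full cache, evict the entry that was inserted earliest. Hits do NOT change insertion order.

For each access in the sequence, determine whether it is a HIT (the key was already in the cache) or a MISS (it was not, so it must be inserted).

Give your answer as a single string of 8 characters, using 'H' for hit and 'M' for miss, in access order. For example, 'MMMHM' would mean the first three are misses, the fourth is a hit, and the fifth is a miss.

FIFO simulation (capacity=2):
  1. access jay: MISS. Cache (old->new): [jay]
  2. access jay: HIT. Cache (old->new): [jay]
  3. access jay: HIT. Cache (old->new): [jay]
  4. access jay: HIT. Cache (old->new): [jay]
  5. access jay: HIT. Cache (old->new): [jay]
  6. access jay: HIT. Cache (old->new): [jay]
  7. access jay: HIT. Cache (old->new): [jay]
  8. access jay: HIT. Cache (old->new): [jay]
Total: 7 hits, 1 misses, 0 evictions

Answer: MHHHHHHH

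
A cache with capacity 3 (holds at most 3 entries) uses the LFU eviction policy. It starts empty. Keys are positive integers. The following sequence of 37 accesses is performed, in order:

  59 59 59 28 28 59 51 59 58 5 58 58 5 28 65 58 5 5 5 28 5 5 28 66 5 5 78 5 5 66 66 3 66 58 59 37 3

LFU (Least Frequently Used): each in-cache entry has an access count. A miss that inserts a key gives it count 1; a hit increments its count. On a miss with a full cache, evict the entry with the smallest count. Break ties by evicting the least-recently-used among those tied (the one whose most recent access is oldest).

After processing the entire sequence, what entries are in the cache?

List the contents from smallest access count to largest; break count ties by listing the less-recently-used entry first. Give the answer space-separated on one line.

Answer: 3 59 5

Derivation:
LFU simulation (capacity=3):
  1. access 59: MISS. Cache: [59(c=1)]
  2. access 59: HIT, count now 2. Cache: [59(c=2)]
  3. access 59: HIT, count now 3. Cache: [59(c=3)]
  4. access 28: MISS. Cache: [28(c=1) 59(c=3)]
  5. access 28: HIT, count now 2. Cache: [28(c=2) 59(c=3)]
  6. access 59: HIT, count now 4. Cache: [28(c=2) 59(c=4)]
  7. access 51: MISS. Cache: [51(c=1) 28(c=2) 59(c=4)]
  8. access 59: HIT, count now 5. Cache: [51(c=1) 28(c=2) 59(c=5)]
  9. access 58: MISS, evict 51(c=1). Cache: [58(c=1) 28(c=2) 59(c=5)]
  10. access 5: MISS, evict 58(c=1). Cache: [5(c=1) 28(c=2) 59(c=5)]
  11. access 58: MISS, evict 5(c=1). Cache: [58(c=1) 28(c=2) 59(c=5)]
  12. access 58: HIT, count now 2. Cache: [28(c=2) 58(c=2) 59(c=5)]
  13. access 5: MISS, evict 28(c=2). Cache: [5(c=1) 58(c=2) 59(c=5)]
  14. access 28: MISS, evict 5(c=1). Cache: [28(c=1) 58(c=2) 59(c=5)]
  15. access 65: MISS, evict 28(c=1). Cache: [65(c=1) 58(c=2) 59(c=5)]
  16. access 58: HIT, count now 3. Cache: [65(c=1) 58(c=3) 59(c=5)]
  17. access 5: MISS, evict 65(c=1). Cache: [5(c=1) 58(c=3) 59(c=5)]
  18. access 5: HIT, count now 2. Cache: [5(c=2) 58(c=3) 59(c=5)]
  19. access 5: HIT, count now 3. Cache: [58(c=3) 5(c=3) 59(c=5)]
  20. access 28: MISS, evict 58(c=3). Cache: [28(c=1) 5(c=3) 59(c=5)]
  21. access 5: HIT, count now 4. Cache: [28(c=1) 5(c=4) 59(c=5)]
  22. access 5: HIT, count now 5. Cache: [28(c=1) 59(c=5) 5(c=5)]
  23. access 28: HIT, count now 2. Cache: [28(c=2) 59(c=5) 5(c=5)]
  24. access 66: MISS, evict 28(c=2). Cache: [66(c=1) 59(c=5) 5(c=5)]
  25. access 5: HIT, count now 6. Cache: [66(c=1) 59(c=5) 5(c=6)]
  26. access 5: HIT, count now 7. Cache: [66(c=1) 59(c=5) 5(c=7)]
  27. access 78: MISS, evict 66(c=1). Cache: [78(c=1) 59(c=5) 5(c=7)]
  28. access 5: HIT, count now 8. Cache: [78(c=1) 59(c=5) 5(c=8)]
  29. access 5: HIT, count now 9. Cache: [78(c=1) 59(c=5) 5(c=9)]
  30. access 66: MISS, evict 78(c=1). Cache: [66(c=1) 59(c=5) 5(c=9)]
  31. access 66: HIT, count now 2. Cache: [66(c=2) 59(c=5) 5(c=9)]
  32. access 3: MISS, evict 66(c=2). Cache: [3(c=1) 59(c=5) 5(c=9)]
  33. access 66: MISS, evict 3(c=1). Cache: [66(c=1) 59(c=5) 5(c=9)]
  34. access 58: MISS, evict 66(c=1). Cache: [58(c=1) 59(c=5) 5(c=9)]
  35. access 59: HIT, count now 6. Cache: [58(c=1) 59(c=6) 5(c=9)]
  36. access 37: MISS, evict 58(c=1). Cache: [37(c=1) 59(c=6) 5(c=9)]
  37. access 3: MISS, evict 37(c=1). Cache: [3(c=1) 59(c=6) 5(c=9)]
Total: 18 hits, 19 misses, 16 evictions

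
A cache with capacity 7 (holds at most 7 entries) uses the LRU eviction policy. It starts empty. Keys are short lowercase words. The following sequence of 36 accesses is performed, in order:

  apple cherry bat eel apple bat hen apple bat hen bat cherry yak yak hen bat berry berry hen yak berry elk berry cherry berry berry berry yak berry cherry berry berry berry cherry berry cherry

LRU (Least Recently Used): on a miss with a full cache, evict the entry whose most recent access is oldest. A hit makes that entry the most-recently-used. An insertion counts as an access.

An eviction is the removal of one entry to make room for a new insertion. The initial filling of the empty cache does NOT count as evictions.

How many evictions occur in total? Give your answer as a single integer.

Answer: 1

Derivation:
LRU simulation (capacity=7):
  1. access apple: MISS. Cache (LRU->MRU): [apple]
  2. access cherry: MISS. Cache (LRU->MRU): [apple cherry]
  3. access bat: MISS. Cache (LRU->MRU): [apple cherry bat]
  4. access eel: MISS. Cache (LRU->MRU): [apple cherry bat eel]
  5. access apple: HIT. Cache (LRU->MRU): [cherry bat eel apple]
  6. access bat: HIT. Cache (LRU->MRU): [cherry eel apple bat]
  7. access hen: MISS. Cache (LRU->MRU): [cherry eel apple bat hen]
  8. access apple: HIT. Cache (LRU->MRU): [cherry eel bat hen apple]
  9. access bat: HIT. Cache (LRU->MRU): [cherry eel hen apple bat]
  10. access hen: HIT. Cache (LRU->MRU): [cherry eel apple bat hen]
  11. access bat: HIT. Cache (LRU->MRU): [cherry eel apple hen bat]
  12. access cherry: HIT. Cache (LRU->MRU): [eel apple hen bat cherry]
  13. access yak: MISS. Cache (LRU->MRU): [eel apple hen bat cherry yak]
  14. access yak: HIT. Cache (LRU->MRU): [eel apple hen bat cherry yak]
  15. access hen: HIT. Cache (LRU->MRU): [eel apple bat cherry yak hen]
  16. access bat: HIT. Cache (LRU->MRU): [eel apple cherry yak hen bat]
  17. access berry: MISS. Cache (LRU->MRU): [eel apple cherry yak hen bat berry]
  18. access berry: HIT. Cache (LRU->MRU): [eel apple cherry yak hen bat berry]
  19. access hen: HIT. Cache (LRU->MRU): [eel apple cherry yak bat berry hen]
  20. access yak: HIT. Cache (LRU->MRU): [eel apple cherry bat berry hen yak]
  21. access berry: HIT. Cache (LRU->MRU): [eel apple cherry bat hen yak berry]
  22. access elk: MISS, evict eel. Cache (LRU->MRU): [apple cherry bat hen yak berry elk]
  23. access berry: HIT. Cache (LRU->MRU): [apple cherry bat hen yak elk berry]
  24. access cherry: HIT. Cache (LRU->MRU): [apple bat hen yak elk berry cherry]
  25. access berry: HIT. Cache (LRU->MRU): [apple bat hen yak elk cherry berry]
  26. access berry: HIT. Cache (LRU->MRU): [apple bat hen yak elk cherry berry]
  27. access berry: HIT. Cache (LRU->MRU): [apple bat hen yak elk cherry berry]
  28. access yak: HIT. Cache (LRU->MRU): [apple bat hen elk cherry berry yak]
  29. access berry: HIT. Cache (LRU->MRU): [apple bat hen elk cherry yak berry]
  30. access cherry: HIT. Cache (LRU->MRU): [apple bat hen elk yak berry cherry]
  31. access berry: HIT. Cache (LRU->MRU): [apple bat hen elk yak cherry berry]
  32. access berry: HIT. Cache (LRU->MRU): [apple bat hen elk yak cherry berry]
  33. access berry: HIT. Cache (LRU->MRU): [apple bat hen elk yak cherry berry]
  34. access cherry: HIT. Cache (LRU->MRU): [apple bat hen elk yak berry cherry]
  35. access berry: HIT. Cache (LRU->MRU): [apple bat hen elk yak cherry berry]
  36. access cherry: HIT. Cache (LRU->MRU): [apple bat hen elk yak berry cherry]
Total: 28 hits, 8 misses, 1 evictions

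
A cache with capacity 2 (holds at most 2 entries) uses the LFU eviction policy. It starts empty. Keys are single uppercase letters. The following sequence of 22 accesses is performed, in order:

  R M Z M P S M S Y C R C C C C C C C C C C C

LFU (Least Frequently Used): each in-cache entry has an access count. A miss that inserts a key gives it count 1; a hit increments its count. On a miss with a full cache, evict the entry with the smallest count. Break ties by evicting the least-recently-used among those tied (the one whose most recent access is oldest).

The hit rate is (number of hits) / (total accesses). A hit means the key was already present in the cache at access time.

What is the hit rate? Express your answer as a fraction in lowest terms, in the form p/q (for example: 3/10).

LFU simulation (capacity=2):
  1. access R: MISS. Cache: [R(c=1)]
  2. access M: MISS. Cache: [R(c=1) M(c=1)]
  3. access Z: MISS, evict R(c=1). Cache: [M(c=1) Z(c=1)]
  4. access M: HIT, count now 2. Cache: [Z(c=1) M(c=2)]
  5. access P: MISS, evict Z(c=1). Cache: [P(c=1) M(c=2)]
  6. access S: MISS, evict P(c=1). Cache: [S(c=1) M(c=2)]
  7. access M: HIT, count now 3. Cache: [S(c=1) M(c=3)]
  8. access S: HIT, count now 2. Cache: [S(c=2) M(c=3)]
  9. access Y: MISS, evict S(c=2). Cache: [Y(c=1) M(c=3)]
  10. access C: MISS, evict Y(c=1). Cache: [C(c=1) M(c=3)]
  11. access R: MISS, evict C(c=1). Cache: [R(c=1) M(c=3)]
  12. access C: MISS, evict R(c=1). Cache: [C(c=1) M(c=3)]
  13. access C: HIT, count now 2. Cache: [C(c=2) M(c=3)]
  14. access C: HIT, count now 3. Cache: [M(c=3) C(c=3)]
  15. access C: HIT, count now 4. Cache: [M(c=3) C(c=4)]
  16. access C: HIT, count now 5. Cache: [M(c=3) C(c=5)]
  17. access C: HIT, count now 6. Cache: [M(c=3) C(c=6)]
  18. access C: HIT, count now 7. Cache: [M(c=3) C(c=7)]
  19. access C: HIT, count now 8. Cache: [M(c=3) C(c=8)]
  20. access C: HIT, count now 9. Cache: [M(c=3) C(c=9)]
  21. access C: HIT, count now 10. Cache: [M(c=3) C(c=10)]
  22. access C: HIT, count now 11. Cache: [M(c=3) C(c=11)]
Total: 13 hits, 9 misses, 7 evictions

Hit rate = 13/22

Answer: 13/22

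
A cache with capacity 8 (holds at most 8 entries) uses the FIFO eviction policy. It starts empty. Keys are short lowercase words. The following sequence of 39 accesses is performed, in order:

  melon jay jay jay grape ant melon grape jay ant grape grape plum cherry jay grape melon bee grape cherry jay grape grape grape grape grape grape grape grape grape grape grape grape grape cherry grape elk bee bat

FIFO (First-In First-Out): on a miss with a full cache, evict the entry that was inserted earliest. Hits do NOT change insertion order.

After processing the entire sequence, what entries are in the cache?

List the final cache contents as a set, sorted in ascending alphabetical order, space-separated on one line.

FIFO simulation (capacity=8):
  1. access melon: MISS. Cache (old->new): [melon]
  2. access jay: MISS. Cache (old->new): [melon jay]
  3. access jay: HIT. Cache (old->new): [melon jay]
  4. access jay: HIT. Cache (old->new): [melon jay]
  5. access grape: MISS. Cache (old->new): [melon jay grape]
  6. access ant: MISS. Cache (old->new): [melon jay grape ant]
  7. access melon: HIT. Cache (old->new): [melon jay grape ant]
  8. access grape: HIT. Cache (old->new): [melon jay grape ant]
  9. access jay: HIT. Cache (old->new): [melon jay grape ant]
  10. access ant: HIT. Cache (old->new): [melon jay grape ant]
  11. access grape: HIT. Cache (old->new): [melon jay grape ant]
  12. access grape: HIT. Cache (old->new): [melon jay grape ant]
  13. access plum: MISS. Cache (old->new): [melon jay grape ant plum]
  14. access cherry: MISS. Cache (old->new): [melon jay grape ant plum cherry]
  15. access jay: HIT. Cache (old->new): [melon jay grape ant plum cherry]
  16. access grape: HIT. Cache (old->new): [melon jay grape ant plum cherry]
  17. access melon: HIT. Cache (old->new): [melon jay grape ant plum cherry]
  18. access bee: MISS. Cache (old->new): [melon jay grape ant plum cherry bee]
  19. access grape: HIT. Cache (old->new): [melon jay grape ant plum cherry bee]
  20. access cherry: HIT. Cache (old->new): [melon jay grape ant plum cherry bee]
  21. access jay: HIT. Cache (old->new): [melon jay grape ant plum cherry bee]
  22. access grape: HIT. Cache (old->new): [melon jay grape ant plum cherry bee]
  23. access grape: HIT. Cache (old->new): [melon jay grape ant plum cherry bee]
  24. access grape: HIT. Cache (old->new): [melon jay grape ant plum cherry bee]
  25. access grape: HIT. Cache (old->new): [melon jay grape ant plum cherry bee]
  26. access grape: HIT. Cache (old->new): [melon jay grape ant plum cherry bee]
  27. access grape: HIT. Cache (old->new): [melon jay grape ant plum cherry bee]
  28. access grape: HIT. Cache (old->new): [melon jay grape ant plum cherry bee]
  29. access grape: HIT. Cache (old->new): [melon jay grape ant plum cherry bee]
  30. access grape: HIT. Cache (old->new): [melon jay grape ant plum cherry bee]
  31. access grape: HIT. Cache (old->new): [melon jay grape ant plum cherry bee]
  32. access grape: HIT. Cache (old->new): [melon jay grape ant plum cherry bee]
  33. access grape: HIT. Cache (old->new): [melon jay grape ant plum cherry bee]
  34. access grape: HIT. Cache (old->new): [melon jay grape ant plum cherry bee]
  35. access cherry: HIT. Cache (old->new): [melon jay grape ant plum cherry bee]
  36. access grape: HIT. Cache (old->new): [melon jay grape ant plum cherry bee]
  37. access elk: MISS. Cache (old->new): [melon jay grape ant plum cherry bee elk]
  38. access bee: HIT. Cache (old->new): [melon jay grape ant plum cherry bee elk]
  39. access bat: MISS, evict melon. Cache (old->new): [jay grape ant plum cherry bee elk bat]
Total: 30 hits, 9 misses, 1 evictions

Answer: ant bat bee cherry elk grape jay plum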